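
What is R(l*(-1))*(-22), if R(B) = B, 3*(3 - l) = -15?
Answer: 176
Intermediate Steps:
l = 8 (l = 3 - ⅓*(-15) = 3 + 5 = 8)
R(l*(-1))*(-22) = (8*(-1))*(-22) = -8*(-22) = 176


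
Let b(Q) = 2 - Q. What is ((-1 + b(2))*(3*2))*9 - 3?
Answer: -57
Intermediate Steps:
((-1 + b(2))*(3*2))*9 - 3 = ((-1 + (2 - 1*2))*(3*2))*9 - 3 = ((-1 + (2 - 2))*6)*9 - 3 = ((-1 + 0)*6)*9 - 3 = -1*6*9 - 3 = -6*9 - 3 = -54 - 3 = -57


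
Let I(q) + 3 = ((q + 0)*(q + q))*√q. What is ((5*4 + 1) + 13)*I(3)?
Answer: -102 + 612*√3 ≈ 958.01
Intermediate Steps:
I(q) = -3 + 2*q^(5/2) (I(q) = -3 + ((q + 0)*(q + q))*√q = -3 + (q*(2*q))*√q = -3 + (2*q²)*√q = -3 + 2*q^(5/2))
((5*4 + 1) + 13)*I(3) = ((5*4 + 1) + 13)*(-3 + 2*3^(5/2)) = ((20 + 1) + 13)*(-3 + 2*(9*√3)) = (21 + 13)*(-3 + 18*√3) = 34*(-3 + 18*√3) = -102 + 612*√3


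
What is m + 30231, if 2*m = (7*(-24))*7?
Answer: 29643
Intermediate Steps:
m = -588 (m = ((7*(-24))*7)/2 = (-168*7)/2 = (1/2)*(-1176) = -588)
m + 30231 = -588 + 30231 = 29643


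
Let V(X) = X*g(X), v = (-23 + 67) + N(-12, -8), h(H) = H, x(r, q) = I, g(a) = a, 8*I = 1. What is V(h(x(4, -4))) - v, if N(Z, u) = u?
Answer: -2303/64 ≈ -35.984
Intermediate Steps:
I = 1/8 (I = (1/8)*1 = 1/8 ≈ 0.12500)
x(r, q) = 1/8
v = 36 (v = (-23 + 67) - 8 = 44 - 8 = 36)
V(X) = X**2 (V(X) = X*X = X**2)
V(h(x(4, -4))) - v = (1/8)**2 - 1*36 = 1/64 - 36 = -2303/64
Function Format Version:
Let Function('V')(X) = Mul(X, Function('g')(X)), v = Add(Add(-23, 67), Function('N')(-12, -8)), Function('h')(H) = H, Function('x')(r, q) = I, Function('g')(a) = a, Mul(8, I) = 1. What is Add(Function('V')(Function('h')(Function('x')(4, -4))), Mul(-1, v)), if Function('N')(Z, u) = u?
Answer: Rational(-2303, 64) ≈ -35.984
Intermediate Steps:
I = Rational(1, 8) (I = Mul(Rational(1, 8), 1) = Rational(1, 8) ≈ 0.12500)
Function('x')(r, q) = Rational(1, 8)
v = 36 (v = Add(Add(-23, 67), -8) = Add(44, -8) = 36)
Function('V')(X) = Pow(X, 2) (Function('V')(X) = Mul(X, X) = Pow(X, 2))
Add(Function('V')(Function('h')(Function('x')(4, -4))), Mul(-1, v)) = Add(Pow(Rational(1, 8), 2), Mul(-1, 36)) = Add(Rational(1, 64), -36) = Rational(-2303, 64)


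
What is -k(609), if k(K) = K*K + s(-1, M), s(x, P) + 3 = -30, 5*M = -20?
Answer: -370848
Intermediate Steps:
M = -4 (M = (⅕)*(-20) = -4)
s(x, P) = -33 (s(x, P) = -3 - 30 = -33)
k(K) = -33 + K² (k(K) = K*K - 33 = K² - 33 = -33 + K²)
-k(609) = -(-33 + 609²) = -(-33 + 370881) = -1*370848 = -370848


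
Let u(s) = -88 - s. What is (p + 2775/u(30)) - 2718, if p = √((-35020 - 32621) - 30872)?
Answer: -323499/118 + I*√98513 ≈ -2741.5 + 313.87*I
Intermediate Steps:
p = I*√98513 (p = √(-67641 - 30872) = √(-98513) = I*√98513 ≈ 313.87*I)
(p + 2775/u(30)) - 2718 = (I*√98513 + 2775/(-88 - 1*30)) - 2718 = (I*√98513 + 2775/(-88 - 30)) - 2718 = (I*√98513 + 2775/(-118)) - 2718 = (I*√98513 + 2775*(-1/118)) - 2718 = (I*√98513 - 2775/118) - 2718 = (-2775/118 + I*√98513) - 2718 = -323499/118 + I*√98513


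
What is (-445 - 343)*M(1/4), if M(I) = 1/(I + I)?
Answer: -1576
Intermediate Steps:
M(I) = 1/(2*I)
(-445 - 343)*M(1/4) = (-445 - 343)*(1/(2*(1/4))) = -394/1/4 = -394*4 = -788*2 = -1576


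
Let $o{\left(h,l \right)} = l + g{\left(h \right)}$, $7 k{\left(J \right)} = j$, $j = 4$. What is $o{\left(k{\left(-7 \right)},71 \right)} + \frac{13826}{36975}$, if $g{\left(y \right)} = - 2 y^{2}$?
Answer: $\frac{128130299}{1811775} \approx 70.721$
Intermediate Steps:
$k{\left(J \right)} = \frac{4}{7}$ ($k{\left(J \right)} = \frac{1}{7} \cdot 4 = \frac{4}{7}$)
$o{\left(h,l \right)} = l - 2 h^{2}$
$o{\left(k{\left(-7 \right)},71 \right)} + \frac{13826}{36975} = \left(71 - 2 \left(\frac{4}{7}\right)^{2}\right) + \frac{13826}{36975} = \left(71 - \frac{32}{49}\right) + 13826 \cdot \frac{1}{36975} = \left(71 - \frac{32}{49}\right) + \frac{13826}{36975} = \frac{3447}{49} + \frac{13826}{36975} = \frac{128130299}{1811775}$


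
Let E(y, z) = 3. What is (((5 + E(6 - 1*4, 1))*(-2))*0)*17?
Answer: 0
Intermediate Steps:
(((5 + E(6 - 1*4, 1))*(-2))*0)*17 = (((5 + 3)*(-2))*0)*17 = ((8*(-2))*0)*17 = -16*0*17 = 0*17 = 0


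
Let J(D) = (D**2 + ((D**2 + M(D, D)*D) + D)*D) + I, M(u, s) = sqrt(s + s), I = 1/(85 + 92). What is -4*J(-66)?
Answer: 197379068/177 - 34848*I*sqrt(33) ≈ 1.1151e+6 - 2.0019e+5*I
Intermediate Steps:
I = 1/177 ≈ 0.0056497
M(u, s) = sqrt(2)*sqrt(s) (M(u, s) = sqrt(2*s) = sqrt(2)*sqrt(s))
J(D) = 1/177 + D**2 + D*(D + D**2 + sqrt(2)*D**(3/2)) (J(D) = (D**2 + ((D**2 + (sqrt(2)*sqrt(D))*D) + D)*D) + 1/177 = (D**2 + ((D**2 + sqrt(2)*D**(3/2)) + D)*D) + 1/177 = (D**2 + (D + D**2 + sqrt(2)*D**(3/2))*D) + 1/177 = (D**2 + D*(D + D**2 + sqrt(2)*D**(3/2))) + 1/177 = 1/177 + D**2 + D*(D + D**2 + sqrt(2)*D**(3/2)))
-4*J(-66) = -4*(1/177 + (-66)**3 + 2*(-66)**2 + sqrt(2)*(-66)**(5/2)) = -4*(1/177 - 287496 + 2*4356 + sqrt(2)*(4356*I*sqrt(66))) = -4*(1/177 - 287496 + 8712 + 8712*I*sqrt(33)) = -4*(-49344767/177 + 8712*I*sqrt(33)) = 197379068/177 - 34848*I*sqrt(33)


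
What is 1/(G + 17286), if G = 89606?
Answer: 1/106892 ≈ 9.3552e-6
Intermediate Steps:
1/(G + 17286) = 1/(89606 + 17286) = 1/106892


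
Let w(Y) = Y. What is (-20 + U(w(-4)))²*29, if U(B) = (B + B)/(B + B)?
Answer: 10469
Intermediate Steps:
U(B) = 1 (U(B) = (2*B)/((2*B)) = (2*B)*(1/(2*B)) = 1)
(-20 + U(w(-4)))²*29 = (-20 + 1)²*29 = (-19)²*29 = 361*29 = 10469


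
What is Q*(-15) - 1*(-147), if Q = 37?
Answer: -408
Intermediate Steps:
Q*(-15) - 1*(-147) = 37*(-15) - 1*(-147) = -555 + 147 = -408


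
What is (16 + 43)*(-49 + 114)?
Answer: 3835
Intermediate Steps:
(16 + 43)*(-49 + 114) = 59*65 = 3835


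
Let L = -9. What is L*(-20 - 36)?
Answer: 504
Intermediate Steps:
L*(-20 - 36) = -9*(-20 - 36) = -9*(-56) = 504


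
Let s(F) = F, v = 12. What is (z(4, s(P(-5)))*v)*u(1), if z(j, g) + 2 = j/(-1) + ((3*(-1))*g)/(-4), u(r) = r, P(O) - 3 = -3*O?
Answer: 90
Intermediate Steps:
P(O) = 3 - 3*O
z(j, g) = -2 - j + 3*g/4 (z(j, g) = -2 + (j/(-1) + ((3*(-1))*g)/(-4)) = -2 + (j*(-1) - 3*g*(-1/4)) = -2 + (-j + 3*g/4) = -2 - j + 3*g/4)
(z(4, s(P(-5)))*v)*u(1) = ((-2 - 1*4 + 3*(3 - 3*(-5))/4)*12)*1 = ((-2 - 4 + 3*(3 + 15)/4)*12)*1 = ((-2 - 4 + (3/4)*18)*12)*1 = ((-2 - 4 + 27/2)*12)*1 = ((15/2)*12)*1 = 90*1 = 90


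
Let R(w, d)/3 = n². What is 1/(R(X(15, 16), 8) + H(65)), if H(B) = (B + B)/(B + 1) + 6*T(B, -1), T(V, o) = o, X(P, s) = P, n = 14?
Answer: 33/19271 ≈ 0.0017124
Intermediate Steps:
H(B) = -6 + 2*B/(1 + B) (H(B) = (B + B)/(B + 1) + 6*(-1) = (2*B)/(1 + B) - 6 = 2*B/(1 + B) - 6 = -6 + 2*B/(1 + B))
R(w, d) = 588 (R(w, d) = 3*14² = 3*196 = 588)
1/(R(X(15, 16), 8) + H(65)) = 1/(588 + 2*(-3 - 2*65)/(1 + 65)) = 1/(588 + 2*(-3 - 130)/66) = 1/(588 + 2*(1/66)*(-133)) = 1/(588 - 133/33) = 1/(19271/33) = 33/19271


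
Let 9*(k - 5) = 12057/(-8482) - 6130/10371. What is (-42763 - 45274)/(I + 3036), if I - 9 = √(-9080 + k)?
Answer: -212233503646085670/7347860022015607 + 264111*I*√632029936245036330054/7347860022015607 ≈ -28.884 + 0.90364*I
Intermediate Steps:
k = 3781469183/791701398 (k = 5 + (12057/(-8482) - 6130/10371)/9 = 5 + (12057*(-1/8482) - 6130*1/10371)/9 = 5 + (-12057/8482 - 6130/10371)/9 = 5 + (⅑)*(-177037807/87966822) = 5 - 177037807/791701398 = 3781469183/791701398 ≈ 4.7764)
I = 9 + I*√632029936245036330054/263900466 (I = 9 + √(-9080 + 3781469183/791701398) = 9 + √(-7184867224657/791701398) = 9 + I*√632029936245036330054/263900466 ≈ 9.0 + 95.264*I)
(-42763 - 45274)/(I + 3036) = (-42763 - 45274)/((9 + I*√632029936245036330054/263900466) + 3036) = -88037/(3045 + I*√632029936245036330054/263900466)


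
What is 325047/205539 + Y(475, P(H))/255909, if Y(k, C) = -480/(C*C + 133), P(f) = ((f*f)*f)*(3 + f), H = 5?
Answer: 9243723987839271/5845141739470387 ≈ 1.5814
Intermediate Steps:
P(f) = f³*(3 + f) (P(f) = (f²*f)*(3 + f) = f³*(3 + f))
Y(k, C) = -480/(133 + C²) (Y(k, C) = -480/(C² + 133) = -480/(133 + C²))
325047/205539 + Y(475, P(H))/255909 = 325047/205539 - 480/(133 + (5³*(3 + 5))²)/255909 = 325047*(1/205539) - 480/(133 + (125*8)²)*(1/255909) = 108349/68513 - 480/(133 + 1000²)*(1/255909) = 108349/68513 - 480/(133 + 1000000)*(1/255909) = 108349/68513 - 480/1000133*(1/255909) = 108349/68513 - 480*1/1000133*(1/255909) = 108349/68513 - 480/1000133*1/255909 = 108349/68513 - 160/85314345299 = 9243723987839271/5845141739470387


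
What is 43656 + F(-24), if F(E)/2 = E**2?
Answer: 44808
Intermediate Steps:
F(E) = 2*E**2
43656 + F(-24) = 43656 + 2*(-24)**2 = 43656 + 2*576 = 43656 + 1152 = 44808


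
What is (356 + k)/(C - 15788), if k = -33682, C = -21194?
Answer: 16663/18491 ≈ 0.90114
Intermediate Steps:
(356 + k)/(C - 15788) = (356 - 33682)/(-21194 - 15788) = -33326/(-36982) = -33326*(-1/36982) = 16663/18491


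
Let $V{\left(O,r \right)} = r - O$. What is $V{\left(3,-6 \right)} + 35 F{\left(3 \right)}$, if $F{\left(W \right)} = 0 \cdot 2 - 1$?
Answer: $-44$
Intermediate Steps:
$F{\left(W \right)} = -1$ ($F{\left(W \right)} = 0 - 1 = -1$)
$V{\left(3,-6 \right)} + 35 F{\left(3 \right)} = \left(-6 - 3\right) + 35 \left(-1\right) = \left(-6 - 3\right) - 35 = -9 - 35 = -44$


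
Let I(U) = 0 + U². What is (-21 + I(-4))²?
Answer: 25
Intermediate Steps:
I(U) = U²
(-21 + I(-4))² = (-21 + (-4)²)² = (-21 + 16)² = (-5)² = 25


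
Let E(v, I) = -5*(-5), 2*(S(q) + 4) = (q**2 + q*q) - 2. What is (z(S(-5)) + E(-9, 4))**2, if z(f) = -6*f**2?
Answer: 5640625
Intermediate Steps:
S(q) = -5 + q**2 (S(q) = -4 + ((q**2 + q*q) - 2)/2 = -4 + ((q**2 + q**2) - 2)/2 = -4 + (2*q**2 - 2)/2 = -4 + (-2 + 2*q**2)/2 = -4 + (-1 + q**2) = -5 + q**2)
E(v, I) = 25
(z(S(-5)) + E(-9, 4))**2 = (-6*(-5 + (-5)**2)**2 + 25)**2 = (-6*(-5 + 25)**2 + 25)**2 = (-6*20**2 + 25)**2 = (-6*400 + 25)**2 = (-2400 + 25)**2 = (-2375)**2 = 5640625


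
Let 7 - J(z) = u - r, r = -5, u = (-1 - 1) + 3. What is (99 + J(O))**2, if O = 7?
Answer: 10000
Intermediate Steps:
u = 1 (u = -2 + 3 = 1)
J(z) = 1 (J(z) = 7 - (1 - 1*(-5)) = 7 - (1 + 5) = 7 - 1*6 = 7 - 6 = 1)
(99 + J(O))**2 = (99 + 1)**2 = 100**2 = 10000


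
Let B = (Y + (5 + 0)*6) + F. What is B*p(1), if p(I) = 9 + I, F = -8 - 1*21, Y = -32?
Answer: -310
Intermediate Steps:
F = -29 (F = -8 - 21 = -29)
B = -31 (B = (-32 + (5 + 0)*6) - 29 = (-32 + 5*6) - 29 = (-32 + 30) - 29 = -2 - 29 = -31)
B*p(1) = -31*(9 + 1) = -31*10 = -310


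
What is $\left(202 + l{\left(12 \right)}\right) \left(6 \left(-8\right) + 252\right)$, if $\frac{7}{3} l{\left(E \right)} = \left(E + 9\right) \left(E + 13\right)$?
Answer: $87108$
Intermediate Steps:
$l{\left(E \right)} = \frac{3 \left(9 + E\right) \left(13 + E\right)}{7}$ ($l{\left(E \right)} = \frac{3 \left(E + 9\right) \left(E + 13\right)}{7} = \frac{3 \left(9 + E\right) \left(13 + E\right)}{7}$)
$\left(202 + l{\left(12 \right)}\right) \left(6 \left(-8\right) + 252\right) = \left(202 + \left(\frac{351}{7} + \frac{3 \cdot 12^{2}}{7} + \frac{66}{7} \cdot 12\right)\right) \left(6 \left(-8\right) + 252\right) = \left(202 + \left(\frac{351}{7} + \frac{3}{7} \cdot 144 + \frac{792}{7}\right)\right) \left(-48 + 252\right) = \left(202 + \left(\frac{351}{7} + \frac{432}{7} + \frac{792}{7}\right)\right) 204 = \left(202 + 225\right) 204 = 427 \cdot 204 = 87108$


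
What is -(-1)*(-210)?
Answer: -210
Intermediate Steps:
-(-1)*(-210) = -1*210 = -210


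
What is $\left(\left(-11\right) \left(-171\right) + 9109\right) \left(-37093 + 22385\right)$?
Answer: $-161640920$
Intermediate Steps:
$\left(\left(-11\right) \left(-171\right) + 9109\right) \left(-37093 + 22385\right) = \left(1881 + 9109\right) \left(-14708\right) = 10990 \left(-14708\right) = -161640920$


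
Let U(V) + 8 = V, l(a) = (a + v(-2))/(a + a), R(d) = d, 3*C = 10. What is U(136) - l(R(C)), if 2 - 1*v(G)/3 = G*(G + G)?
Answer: 651/5 ≈ 130.20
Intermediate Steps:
C = 10/3 (C = (1/3)*10 = 10/3 ≈ 3.3333)
v(G) = 6 - 6*G**2 (v(G) = 6 - 3*G*(G + G) = 6 - 3*G*2*G = 6 - 6*G**2)
l(a) = (-18 + a)/(2*a) (l(a) = (a + (6 - 6*(-2)**2))/(a + a) = (a + (6 - 6*4))/((2*a)) = (a + (6 - 24))*(1/(2*a)) = (a - 18)*(1/(2*a)) = (-18 + a)*(1/(2*a)) = (-18 + a)/(2*a))
U(V) = -8 + V
U(136) - l(R(C)) = (-8 + 136) - (-18 + 10/3)/(2*10/3) = 128 - 3*(-44)/(2*10*3) = 128 - 1*(-11/5) = 128 + 11/5 = 651/5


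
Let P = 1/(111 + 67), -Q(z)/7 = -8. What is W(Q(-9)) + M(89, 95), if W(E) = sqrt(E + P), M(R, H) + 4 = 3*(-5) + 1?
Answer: -18 + sqrt(1774482)/178 ≈ -10.516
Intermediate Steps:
Q(z) = 56 (Q(z) = -7*(-8) = 56)
P = 1/178 ≈ 0.0056180
M(R, H) = -18 (M(R, H) = -4 + (3*(-5) + 1) = -4 + (-15 + 1) = -4 - 14 = -18)
W(E) = sqrt(1/178 + E) (W(E) = sqrt(E + 1/178) = sqrt(1/178 + E))
W(Q(-9)) + M(89, 95) = sqrt(178 + 31684*56)/178 - 18 = sqrt(178 + 1774304)/178 - 18 = sqrt(1774482)/178 - 18 = -18 + sqrt(1774482)/178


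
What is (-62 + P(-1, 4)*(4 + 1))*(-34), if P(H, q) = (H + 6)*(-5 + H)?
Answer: 7208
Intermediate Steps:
P(H, q) = (-5 + H)*(6 + H) (P(H, q) = (6 + H)*(-5 + H) = (-5 + H)*(6 + H))
(-62 + P(-1, 4)*(4 + 1))*(-34) = (-62 + (-30 - 1 + (-1)**2)*(4 + 1))*(-34) = (-62 + (-30 - 1 + 1)*5)*(-34) = (-62 - 30*5)*(-34) = (-62 - 150)*(-34) = -212*(-34) = 7208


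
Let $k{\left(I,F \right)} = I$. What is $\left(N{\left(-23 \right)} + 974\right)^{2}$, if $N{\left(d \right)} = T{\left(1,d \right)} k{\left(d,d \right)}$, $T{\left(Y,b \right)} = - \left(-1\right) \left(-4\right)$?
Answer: $1136356$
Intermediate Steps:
$T{\left(Y,b \right)} = -4$ ($T{\left(Y,b \right)} = \left(-1\right) 4 = -4$)
$N{\left(d \right)} = - 4 d$
$\left(N{\left(-23 \right)} + 974\right)^{2} = \left(\left(-4\right) \left(-23\right) + 974\right)^{2} = \left(92 + 974\right)^{2} = 1066^{2} = 1136356$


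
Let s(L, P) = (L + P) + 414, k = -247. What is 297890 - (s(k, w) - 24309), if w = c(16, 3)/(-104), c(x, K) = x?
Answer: 4186418/13 ≈ 3.2203e+5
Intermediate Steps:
w = -2/13 (w = 16/(-104) = 16*(-1/104) = -2/13 ≈ -0.15385)
s(L, P) = 414 + L + P
297890 - (s(k, w) - 24309) = 297890 - ((414 - 247 - 2/13) - 24309) = 297890 - (2169/13 - 24309) = 297890 - 1*(-313848/13) = 297890 + 313848/13 = 4186418/13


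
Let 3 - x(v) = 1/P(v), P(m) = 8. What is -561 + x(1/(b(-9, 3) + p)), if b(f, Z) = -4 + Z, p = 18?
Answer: -4465/8 ≈ -558.13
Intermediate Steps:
x(v) = 23/8 (x(v) = 3 - 1/8 = 3 - 1*⅛ = 3 - ⅛ = 23/8)
-561 + x(1/(b(-9, 3) + p)) = -561 + 23/8 = -4465/8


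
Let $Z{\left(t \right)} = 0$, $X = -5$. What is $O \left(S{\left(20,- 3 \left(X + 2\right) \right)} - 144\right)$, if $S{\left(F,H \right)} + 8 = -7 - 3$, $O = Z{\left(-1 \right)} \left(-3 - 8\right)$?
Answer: $0$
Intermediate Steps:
$O = 0$ ($O = 0 \left(-3 - 8\right) = 0 \left(-11\right) = 0$)
$S{\left(F,H \right)} = -18$ ($S{\left(F,H \right)} = -8 - 10 = -18$)
$O \left(S{\left(20,- 3 \left(X + 2\right) \right)} - 144\right) = 0 \left(-18 - 144\right) = 0 \left(-162\right) = 0$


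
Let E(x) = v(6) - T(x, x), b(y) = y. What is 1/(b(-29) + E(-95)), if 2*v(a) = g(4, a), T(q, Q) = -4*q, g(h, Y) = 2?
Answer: -1/408 ≈ -0.0024510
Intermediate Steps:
v(a) = 1 (v(a) = (1/2)*2 = 1)
E(x) = 1 + 4*x (E(x) = 1 - (-4)*x = 1 + 4*x)
1/(b(-29) + E(-95)) = 1/(-29 + (1 + 4*(-95))) = 1/(-29 + (1 - 380)) = 1/(-29 - 379) = 1/(-408) = -1/408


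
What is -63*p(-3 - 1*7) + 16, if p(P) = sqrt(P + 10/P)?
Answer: 16 - 63*I*sqrt(11) ≈ 16.0 - 208.95*I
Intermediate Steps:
-63*p(-3 - 1*7) + 16 = -63*sqrt((-3 - 1*7) + 10/(-3 - 1*7)) + 16 = -63*sqrt((-3 - 7) + 10/(-3 - 7)) + 16 = -63*sqrt(-10 + 10/(-10)) + 16 = -63*sqrt(-10 + 10*(-1/10)) + 16 = -63*sqrt(-10 - 1) + 16 = -63*I*sqrt(11) + 16 = 16 - 63*I*sqrt(11)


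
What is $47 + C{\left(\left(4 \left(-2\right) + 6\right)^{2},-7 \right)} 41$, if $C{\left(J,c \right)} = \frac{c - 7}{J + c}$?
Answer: $\frac{715}{3} \approx 238.33$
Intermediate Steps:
$C{\left(J,c \right)} = \frac{-7 + c}{J + c}$
$47 + C{\left(\left(4 \left(-2\right) + 6\right)^{2},-7 \right)} 41 = 47 + \frac{-7 - 7}{\left(4 \left(-2\right) + 6\right)^{2} - 7} \cdot 41 = 47 + \frac{1}{\left(-8 + 6\right)^{2} - 7} \left(-14\right) 41 = 47 + \frac{1}{\left(-2\right)^{2} - 7} \left(-14\right) 41 = 47 + \frac{1}{4 - 7} \left(-14\right) 41 = 47 + \frac{1}{-3} \left(-14\right) 41 = 47 + \left(- \frac{1}{3}\right) \left(-14\right) 41 = 47 + \frac{14}{3} \cdot 41 = 47 + \frac{574}{3} = \frac{715}{3}$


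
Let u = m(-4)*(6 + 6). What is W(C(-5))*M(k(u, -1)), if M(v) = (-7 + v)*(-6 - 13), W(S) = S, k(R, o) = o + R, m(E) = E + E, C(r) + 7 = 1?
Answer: -11856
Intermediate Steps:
C(r) = -6 (C(r) = -7 + 1 = -6)
m(E) = 2*E
u = -96 (u = (2*(-4))*(6 + 6) = -8*12 = -96)
k(R, o) = R + o
M(v) = 133 - 19*v (M(v) = (-7 + v)*(-19) = 133 - 19*v)
W(C(-5))*M(k(u, -1)) = -6*(133 - 19*(-96 - 1)) = -6*(133 - 19*(-97)) = -6*(133 + 1843) = -6*1976 = -11856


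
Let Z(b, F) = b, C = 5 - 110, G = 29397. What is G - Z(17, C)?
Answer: 29380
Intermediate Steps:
C = -105
G - Z(17, C) = 29397 - 1*17 = 29397 - 17 = 29380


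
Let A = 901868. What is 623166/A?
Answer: 311583/450934 ≈ 0.69097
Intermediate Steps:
623166/A = 623166/901868 = 623166*(1/901868) = 311583/450934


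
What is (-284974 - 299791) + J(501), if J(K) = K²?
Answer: -333764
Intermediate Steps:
(-284974 - 299791) + J(501) = (-284974 - 299791) + 501² = -584765 + 251001 = -333764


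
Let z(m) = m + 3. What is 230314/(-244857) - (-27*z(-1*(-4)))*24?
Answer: 1110441038/244857 ≈ 4535.1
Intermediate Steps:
z(m) = 3 + m
230314/(-244857) - (-27*z(-1*(-4)))*24 = 230314/(-244857) - (-27*(3 - 1*(-4)))*24 = 230314*(-1/244857) - (-27*(3 + 4))*24 = -230314/244857 - (-27*7)*24 = -230314/244857 - (-189)*24 = -230314/244857 - 1*(-4536) = -230314/244857 + 4536 = 1110441038/244857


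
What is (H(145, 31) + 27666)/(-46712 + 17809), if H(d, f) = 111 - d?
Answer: -27632/28903 ≈ -0.95603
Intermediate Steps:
(H(145, 31) + 27666)/(-46712 + 17809) = ((111 - 1*145) + 27666)/(-46712 + 17809) = ((111 - 145) + 27666)/(-28903) = (-34 + 27666)*(-1/28903) = 27632*(-1/28903) = -27632/28903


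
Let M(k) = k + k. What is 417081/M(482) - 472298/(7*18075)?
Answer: 217078333/506100 ≈ 428.92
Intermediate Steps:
M(k) = 2*k
417081/M(482) - 472298/(7*18075) = 417081/((2*482)) - 472298/(7*18075) = 417081/964 - 472298/126525 = 217078333/506100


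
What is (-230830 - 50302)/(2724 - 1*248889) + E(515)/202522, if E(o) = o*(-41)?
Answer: 51737640929/49853828130 ≈ 1.0378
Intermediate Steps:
E(o) = -41*o
(-230830 - 50302)/(2724 - 1*248889) + E(515)/202522 = (-230830 - 50302)/(2724 - 1*248889) - 41*515/202522 = -281132/(2724 - 248889) - 21115*1/202522 = -281132/(-246165) - 21115/202522 = -281132*(-1/246165) - 21115/202522 = 281132/246165 - 21115/202522 = 51737640929/49853828130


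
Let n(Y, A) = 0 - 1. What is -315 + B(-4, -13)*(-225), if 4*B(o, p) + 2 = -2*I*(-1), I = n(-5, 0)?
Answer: -90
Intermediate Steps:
n(Y, A) = -1
I = -1
B(o, p) = -1 (B(o, p) = -1/2 + (-2*(-1)*(-1))/4 = -1/2 + (2*(-1))/4 = -1/2 + (1/4)*(-2) = -1/2 - 1/2 = -1)
-315 + B(-4, -13)*(-225) = -315 - 1*(-225) = -315 + 225 = -90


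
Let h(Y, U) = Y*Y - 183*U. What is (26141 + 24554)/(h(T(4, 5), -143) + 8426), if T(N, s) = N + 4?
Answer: 50695/34659 ≈ 1.4627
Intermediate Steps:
T(N, s) = 4 + N
h(Y, U) = Y² - 183*U
(26141 + 24554)/(h(T(4, 5), -143) + 8426) = (26141 + 24554)/(((4 + 4)² - 183*(-143)) + 8426) = 50695/((8² + 26169) + 8426) = 50695/((64 + 26169) + 8426) = 50695/(26233 + 8426) = 50695/34659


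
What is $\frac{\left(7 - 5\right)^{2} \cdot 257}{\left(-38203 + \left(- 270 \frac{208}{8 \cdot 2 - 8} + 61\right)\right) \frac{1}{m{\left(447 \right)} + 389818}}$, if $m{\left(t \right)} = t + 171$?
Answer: $- \frac{200684104}{22581} \approx -8887.3$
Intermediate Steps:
$m{\left(t \right)} = 171 + t$
$\frac{\left(7 - 5\right)^{2} \cdot 257}{\left(-38203 + \left(- 270 \frac{208}{8 \cdot 2 - 8} + 61\right)\right) \frac{1}{m{\left(447 \right)} + 389818}} = \frac{\left(7 - 5\right)^{2} \cdot 257}{\left(-38203 + \left(- 270 \frac{208}{8 \cdot 2 - 8} + 61\right)\right) \frac{1}{\left(171 + 447\right) + 389818}} = \frac{2^{2} \cdot 257}{\left(-38203 + \left(- 270 \frac{208}{16 - 8} + 61\right)\right) \frac{1}{618 + 389818}} = \frac{4 \cdot 257}{\left(-38203 + \left(- 270 \cdot \frac{208}{8} + 61\right)\right) \frac{1}{390436}} = \frac{1028}{\left(-38203 + \left(- 270 \cdot 208 \cdot \frac{1}{8} + 61\right)\right) \frac{1}{390436}} = \frac{1028}{\left(-38203 + \left(\left(-270\right) 26 + 61\right)\right) \frac{1}{390436}} = \frac{1028}{\left(-38203 + \left(-7020 + 61\right)\right) \frac{1}{390436}} = \frac{1028}{\left(-38203 - 6959\right) \frac{1}{390436}} = \frac{1028}{\left(-45162\right) \frac{1}{390436}} = \frac{1028}{- \frac{22581}{195218}} = 1028 \left(- \frac{195218}{22581}\right) = - \frac{200684104}{22581}$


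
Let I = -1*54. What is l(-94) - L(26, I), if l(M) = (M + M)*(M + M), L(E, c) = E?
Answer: 35318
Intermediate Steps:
I = -54
l(M) = 4*M**2 (l(M) = (2*M)*(2*M) = 4*M**2)
l(-94) - L(26, I) = 4*(-94)**2 - 1*26 = 4*8836 - 26 = 35344 - 26 = 35318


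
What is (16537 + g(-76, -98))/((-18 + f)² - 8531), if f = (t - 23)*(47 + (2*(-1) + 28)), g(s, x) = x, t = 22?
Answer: -16439/250 ≈ -65.756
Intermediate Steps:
f = -73 (f = (22 - 23)*(47 + (2*(-1) + 28)) = -(47 + (-2 + 28)) = -(47 + 26) = -1*73 = -73)
(16537 + g(-76, -98))/((-18 + f)² - 8531) = (16537 - 98)/((-18 - 73)² - 8531) = 16439/((-91)² - 8531) = 16439/(8281 - 8531) = 16439/(-250) = 16439*(-1/250) = -16439/250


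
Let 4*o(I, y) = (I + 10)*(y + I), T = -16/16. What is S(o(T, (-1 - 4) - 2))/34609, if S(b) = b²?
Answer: 324/34609 ≈ 0.0093617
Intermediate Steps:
T = -1 (T = -16*1/16 = -1)
o(I, y) = (10 + I)*(I + y)/4 (o(I, y) = ((I + 10)*(y + I))/4 = ((10 + I)*(I + y))/4 = (10 + I)*(I + y)/4)
S(o(T, (-1 - 4) - 2))/34609 = ((¼)*(-1)² + (5/2)*(-1) + 5*((-1 - 4) - 2)/2 + (¼)*(-1)*((-1 - 4) - 2))²/34609 = ((¼)*1 - 5/2 + 5*(-5 - 2)/2 + (¼)*(-1)*(-5 - 2))²*(1/34609) = (¼ - 5/2 + (5/2)*(-7) + (¼)*(-1)*(-7))²*(1/34609) = (¼ - 5/2 - 35/2 + 7/4)²*(1/34609) = (-18)²*(1/34609) = 324*(1/34609) = 324/34609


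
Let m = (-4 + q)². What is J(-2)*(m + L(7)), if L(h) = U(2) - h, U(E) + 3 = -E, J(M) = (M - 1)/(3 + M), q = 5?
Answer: 33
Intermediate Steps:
J(M) = (-1 + M)/(3 + M)
m = 1 (m = (-4 + 5)² = 1² = 1)
U(E) = -3 - E
L(h) = -5 - h (L(h) = (-3 - 1*2) - h = (-3 - 2) - h = -5 - h)
J(-2)*(m + L(7)) = ((-1 - 2)/(3 - 2))*(1 + (-5 - 1*7)) = (-3/1)*(1 + (-5 - 7)) = (1*(-3))*(1 - 12) = -3*(-11) = 33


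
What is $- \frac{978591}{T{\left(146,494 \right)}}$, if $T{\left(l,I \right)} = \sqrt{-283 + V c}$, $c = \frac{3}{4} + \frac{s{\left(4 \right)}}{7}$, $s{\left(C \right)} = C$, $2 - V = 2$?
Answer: $\frac{978591 i \sqrt{283}}{283} \approx 58171.0 i$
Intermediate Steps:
$V = 0$ ($V = 2 - 2 = 0$)
$c = \frac{37}{28}$ ($c = \frac{3}{4} + \frac{4}{7} = \frac{37}{28} \approx 1.3214$)
$T{\left(l,I \right)} = i \sqrt{283}$ ($T{\left(l,I \right)} = \sqrt{-283 + 0 \cdot \frac{37}{28}} = \sqrt{-283 + 0} = \sqrt{-283} = i \sqrt{283}$)
$- \frac{978591}{T{\left(146,494 \right)}} = - \frac{978591}{i \sqrt{283}} = - 978591 \left(- \frac{i \sqrt{283}}{283}\right) = \frac{978591 i \sqrt{283}}{283}$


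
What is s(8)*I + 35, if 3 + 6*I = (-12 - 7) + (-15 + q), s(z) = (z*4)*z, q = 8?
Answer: -3607/3 ≈ -1202.3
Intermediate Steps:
s(z) = 4*z**2 (s(z) = (4*z)*z = 4*z**2)
I = -29/6 (I = -1/2 + ((-12 - 7) + (-15 + 8))/6 = -1/2 + (-19 - 7)/6 = -1/2 + (1/6)*(-26) = -1/2 - 13/3 = -29/6 ≈ -4.8333)
s(8)*I + 35 = (4*8**2)*(-29/6) + 35 = (4*64)*(-29/6) + 35 = 256*(-29/6) + 35 = -3712/3 + 35 = -3607/3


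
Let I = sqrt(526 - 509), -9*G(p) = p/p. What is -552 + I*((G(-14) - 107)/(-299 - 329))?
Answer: -552 + 241*sqrt(17)/1413 ≈ -551.30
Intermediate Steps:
G(p) = -1/9 (G(p) = -p/(9*p) = -1/9*1 = -1/9)
I = sqrt(17) ≈ 4.1231
-552 + I*((G(-14) - 107)/(-299 - 329)) = -552 + sqrt(17)*((-1/9 - 107)/(-299 - 329)) = -552 + sqrt(17)*(-964/9/(-628)) = -552 + sqrt(17)*(-964/9*(-1/628)) = -552 + sqrt(17)*(241/1413) = -552 + 241*sqrt(17)/1413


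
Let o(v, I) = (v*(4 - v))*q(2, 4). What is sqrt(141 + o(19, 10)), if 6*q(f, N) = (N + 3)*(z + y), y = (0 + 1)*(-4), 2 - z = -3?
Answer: I*sqrt(766)/2 ≈ 13.838*I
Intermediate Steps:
z = 5 (z = 2 - 1*(-3) = 2 + 3 = 5)
y = -4 (y = 1*(-4) = -4)
q(f, N) = 1/2 + N/6 (q(f, N) = ((N + 3)*(5 - 4))/6 = ((3 + N)*1)/6 = (3 + N)/6 = 1/2 + N/6)
o(v, I) = 7*v*(4 - v)/6 (o(v, I) = (v*(4 - v))*(1/2 + (1/6)*4) = (v*(4 - v))*(1/2 + 2/3) = (v*(4 - v))*(7/6) = 7*v*(4 - v)/6)
sqrt(141 + o(19, 10)) = sqrt(141 + (7/6)*19*(4 - 1*19)) = sqrt(141 + (7/6)*19*(4 - 19)) = sqrt(141 + (7/6)*19*(-15)) = sqrt(141 - 665/2) = sqrt(-383/2) = I*sqrt(766)/2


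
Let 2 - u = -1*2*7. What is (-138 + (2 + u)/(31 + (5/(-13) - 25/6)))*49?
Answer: -13881210/2063 ≈ -6728.7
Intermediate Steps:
u = 16 (u = 2 - (-1*2)*7 = 2 - (-2)*7 = 2 - 1*(-14) = 2 + 14 = 16)
(-138 + (2 + u)/(31 + (5/(-13) - 25/6)))*49 = (-138 + (2 + 16)/(31 + (5/(-13) - 25/6)))*49 = (-138 + 18/(31 + (5*(-1/13) - 25*1/6)))*49 = (-138 + 18/(31 + (-5/13 - 25/6)))*49 = (-138 + 18/(31 - 355/78))*49 = (-138 + 18/(2063/78))*49 = (-138 + 18*(78/2063))*49 = (-138 + 1404/2063)*49 = -283290/2063*49 = -13881210/2063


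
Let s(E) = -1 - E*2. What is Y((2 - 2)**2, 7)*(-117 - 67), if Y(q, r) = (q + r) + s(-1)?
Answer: -1472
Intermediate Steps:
s(E) = -1 - 2*E
Y(q, r) = 1 + q + r (Y(q, r) = (q + r) + (-1 - 2*(-1)) = (q + r) + (-1 + 2) = (q + r) + 1 = 1 + q + r)
Y((2 - 2)**2, 7)*(-117 - 67) = (1 + (2 - 2)**2 + 7)*(-117 - 67) = (1 + 0**2 + 7)*(-184) = (1 + 0 + 7)*(-184) = 8*(-184) = -1472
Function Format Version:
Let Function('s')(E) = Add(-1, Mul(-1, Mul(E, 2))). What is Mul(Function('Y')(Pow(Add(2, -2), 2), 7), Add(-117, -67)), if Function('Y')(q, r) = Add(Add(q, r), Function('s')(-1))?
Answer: -1472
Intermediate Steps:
Function('s')(E) = Add(-1, Mul(-2, E)) (Function('s')(E) = Add(-1, Mul(-1, Mul(2, E))) = Add(-1, Mul(-2, E)))
Function('Y')(q, r) = Add(1, q, r) (Function('Y')(q, r) = Add(Add(q, r), Add(-1, Mul(-2, -1))) = Add(Add(q, r), Add(-1, 2)) = Add(Add(q, r), 1) = Add(1, q, r))
Mul(Function('Y')(Pow(Add(2, -2), 2), 7), Add(-117, -67)) = Mul(Add(1, Pow(Add(2, -2), 2), 7), Add(-117, -67)) = Mul(Add(1, Pow(0, 2), 7), -184) = Mul(Add(1, 0, 7), -184) = Mul(8, -184) = -1472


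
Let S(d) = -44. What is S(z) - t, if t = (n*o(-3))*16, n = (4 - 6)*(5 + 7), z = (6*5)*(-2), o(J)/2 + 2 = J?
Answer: -3884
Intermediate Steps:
o(J) = -4 + 2*J
z = -60 (z = 30*(-2) = -60)
n = -24 (n = -2*12 = -24)
t = 3840 (t = -24*(-4 + 2*(-3))*16 = -24*(-4 - 6)*16 = -24*(-10)*16 = 240*16 = 3840)
S(z) - t = -44 - 1*3840 = -44 - 3840 = -3884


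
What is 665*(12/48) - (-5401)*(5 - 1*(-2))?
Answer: 151893/4 ≈ 37973.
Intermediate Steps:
665*(12/48) - (-5401)*(5 - 1*(-2)) = 665*(12*(1/48)) - (-5401)*(5 + 2) = 665*(1/4) - (-5401)*7 = 665/4 - 1*(-37807) = 665/4 + 37807 = 151893/4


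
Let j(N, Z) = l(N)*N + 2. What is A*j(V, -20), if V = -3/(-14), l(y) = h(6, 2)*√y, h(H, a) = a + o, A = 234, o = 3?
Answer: 468 + 1755*√42/98 ≈ 584.06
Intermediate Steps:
h(H, a) = 3 + a (h(H, a) = a + 3 = 3 + a)
l(y) = 5*√y (l(y) = (3 + 2)*√y = 5*√y)
V = 3/14 (V = -3*(-1/14) = 3/14 ≈ 0.21429)
j(N, Z) = 2 + 5*N^(3/2) (j(N, Z) = (5*√N)*N + 2 = 5*N^(3/2) + 2 = 2 + 5*N^(3/2))
A*j(V, -20) = 234*(2 + 5*(3/14)^(3/2)) = 234*(2 + 5*(3*√42/196)) = 234*(2 + 15*√42/196) = 468 + 1755*√42/98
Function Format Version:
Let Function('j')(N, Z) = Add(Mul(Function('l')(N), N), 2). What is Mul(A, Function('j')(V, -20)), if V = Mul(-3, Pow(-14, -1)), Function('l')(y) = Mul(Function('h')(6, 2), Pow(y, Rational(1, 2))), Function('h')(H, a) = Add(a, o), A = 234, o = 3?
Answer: Add(468, Mul(Rational(1755, 98), Pow(42, Rational(1, 2)))) ≈ 584.06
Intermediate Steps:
Function('h')(H, a) = Add(3, a) (Function('h')(H, a) = Add(a, 3) = Add(3, a))
Function('l')(y) = Mul(5, Pow(y, Rational(1, 2))) (Function('l')(y) = Mul(Add(3, 2), Pow(y, Rational(1, 2))) = Mul(5, Pow(y, Rational(1, 2))))
V = Rational(3, 14) (V = Mul(-3, Rational(-1, 14)) = Rational(3, 14) ≈ 0.21429)
Function('j')(N, Z) = Add(2, Mul(5, Pow(N, Rational(3, 2)))) (Function('j')(N, Z) = Add(Mul(Mul(5, Pow(N, Rational(1, 2))), N), 2) = Add(Mul(5, Pow(N, Rational(3, 2))), 2) = Add(2, Mul(5, Pow(N, Rational(3, 2)))))
Mul(A, Function('j')(V, -20)) = Mul(234, Add(2, Mul(5, Pow(Rational(3, 14), Rational(3, 2))))) = Mul(234, Add(2, Mul(5, Mul(Rational(3, 196), Pow(42, Rational(1, 2)))))) = Mul(234, Add(2, Mul(Rational(15, 196), Pow(42, Rational(1, 2))))) = Add(468, Mul(Rational(1755, 98), Pow(42, Rational(1, 2))))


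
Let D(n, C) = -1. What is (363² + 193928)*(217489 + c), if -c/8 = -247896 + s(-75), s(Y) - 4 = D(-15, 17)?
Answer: 716739566201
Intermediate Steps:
s(Y) = 3 (s(Y) = 4 - 1 = 3)
c = 1983144 (c = -8*(-247896 + 3) = -8*(-247893) = 1983144)
(363² + 193928)*(217489 + c) = (363² + 193928)*(217489 + 1983144) = (131769 + 193928)*2200633 = 325697*2200633 = 716739566201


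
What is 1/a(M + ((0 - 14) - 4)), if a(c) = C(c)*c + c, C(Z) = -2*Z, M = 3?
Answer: -1/465 ≈ -0.0021505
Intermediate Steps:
a(c) = c - 2*c² (a(c) = (-2*c)*c + c = -2*c² + c = c - 2*c²)
1/a(M + ((0 - 14) - 4)) = 1/((3 + ((0 - 14) - 4))*(1 - 2*(3 + ((0 - 14) - 4)))) = 1/((3 + (-14 - 4))*(1 - 2*(3 + (-14 - 4)))) = 1/((3 - 18)*(1 - 2*(3 - 18))) = 1/(-15*(1 - 2*(-15))) = 1/(-15*(1 + 30)) = 1/(-15*31) = 1/(-465) = -1/465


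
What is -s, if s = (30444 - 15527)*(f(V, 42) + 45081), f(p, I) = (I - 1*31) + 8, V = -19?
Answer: -672756700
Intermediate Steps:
f(p, I) = -23 + I (f(p, I) = (I - 31) + 8 = (-31 + I) + 8 = -23 + I)
s = 672756700 (s = (30444 - 15527)*((-23 + 42) + 45081) = 14917*(19 + 45081) = 14917*45100 = 672756700)
-s = -1*672756700 = -672756700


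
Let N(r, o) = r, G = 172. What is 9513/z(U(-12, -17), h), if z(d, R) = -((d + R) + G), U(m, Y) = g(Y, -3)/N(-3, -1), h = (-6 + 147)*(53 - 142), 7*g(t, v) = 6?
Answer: 66591/86641 ≈ 0.76859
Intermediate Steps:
g(t, v) = 6/7 (g(t, v) = (⅐)*6 = 6/7)
h = -12549 (h = 141*(-89) = -12549)
U(m, Y) = -2/7 (U(m, Y) = (6/7)/(-3) = (6/7)*(-⅓) = -2/7)
z(d, R) = -172 - R - d (z(d, R) = -((d + R) + 172) = -((R + d) + 172) = -(172 + R + d) = -172 - R - d)
9513/z(U(-12, -17), h) = 9513/(-172 - 1*(-12549) - 1*(-2/7)) = 9513/(-172 + 12549 + 2/7) = 9513/(86641/7) = 9513*(7/86641) = 66591/86641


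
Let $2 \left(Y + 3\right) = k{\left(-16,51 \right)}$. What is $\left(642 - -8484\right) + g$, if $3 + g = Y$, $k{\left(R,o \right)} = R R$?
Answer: $9248$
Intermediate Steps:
$k{\left(R,o \right)} = R^{2}$
$Y = 125$ ($Y = -3 + \frac{\left(-16\right)^{2}}{2} = -3 + \frac{1}{2} \cdot 256 = -3 + 128 = 125$)
$g = 122$ ($g = -3 + 125 = 122$)
$\left(642 - -8484\right) + g = \left(642 - -8484\right) + 122 = \left(642 + 8484\right) + 122 = 9126 + 122 = 9248$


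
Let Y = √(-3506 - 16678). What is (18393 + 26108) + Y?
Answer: 44501 + 58*I*√6 ≈ 44501.0 + 142.07*I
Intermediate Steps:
Y = 58*I*√6 (Y = √(-20184) = 58*I*√6 ≈ 142.07*I)
(18393 + 26108) + Y = (18393 + 26108) + 58*I*√6 = 44501 + 58*I*√6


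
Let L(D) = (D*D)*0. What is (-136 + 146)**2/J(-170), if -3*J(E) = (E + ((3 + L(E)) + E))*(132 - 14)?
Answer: 150/19883 ≈ 0.0075441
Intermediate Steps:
L(D) = 0 (L(D) = D**2*0 = 0)
J(E) = -118 - 236*E/3 (J(E) = -(E + ((3 + 0) + E))*(132 - 14)/3 = -(E + (3 + E))*118/3 = -(3 + 2*E)*118/3 = -(354 + 236*E)/3 = -118 - 236*E/3)
(-136 + 146)**2/J(-170) = (-136 + 146)**2/(-118 - 236/3*(-170)) = 10**2/(-118 + 40120/3) = 100/(39766/3) = 100*(3/39766) = 150/19883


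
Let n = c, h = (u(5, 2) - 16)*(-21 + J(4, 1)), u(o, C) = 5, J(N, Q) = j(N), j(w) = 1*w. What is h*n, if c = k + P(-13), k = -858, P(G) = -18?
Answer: -163812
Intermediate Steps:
j(w) = w
J(N, Q) = N
h = 187 (h = (5 - 16)*(-21 + 4) = -11*(-17) = 187)
c = -876 (c = -858 - 18 = -876)
n = -876
h*n = 187*(-876) = -163812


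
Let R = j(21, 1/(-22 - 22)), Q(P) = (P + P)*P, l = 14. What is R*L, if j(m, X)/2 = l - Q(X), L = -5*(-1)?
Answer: 67755/484 ≈ 139.99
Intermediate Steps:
L = 5
Q(P) = 2*P² (Q(P) = (2*P)*P = 2*P²)
j(m, X) = 28 - 4*X² (j(m, X) = 2*(14 - 2*X²) = 28 - 4*X²)
R = 13551/484 (R = 28 - 4/(-22 - 22)² = 28 - 4*(1/(-44))² = 28 - 4*(-1/44)² = 28 - 4*1/1936 = 28 - 1/484 = 13551/484 ≈ 27.998)
R*L = (13551/484)*5 = 67755/484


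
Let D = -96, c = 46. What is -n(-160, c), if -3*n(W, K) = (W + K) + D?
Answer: -70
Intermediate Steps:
n(W, K) = 32 - K/3 - W/3 (n(W, K) = -((W + K) - 96)/3 = -((K + W) - 96)/3 = -(-96 + K + W)/3 = 32 - K/3 - W/3)
-n(-160, c) = -(32 - ⅓*46 - ⅓*(-160)) = -(32 - 46/3 + 160/3) = -1*70 = -70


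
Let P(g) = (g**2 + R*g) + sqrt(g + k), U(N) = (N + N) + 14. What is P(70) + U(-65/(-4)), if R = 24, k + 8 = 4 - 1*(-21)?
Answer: 13253/2 + sqrt(87) ≈ 6635.8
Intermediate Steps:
k = 17 (k = -8 + (4 - 1*(-21)) = -8 + (4 + 21) = -8 + 25 = 17)
U(N) = 14 + 2*N (U(N) = 2*N + 14 = 14 + 2*N)
P(g) = g**2 + sqrt(17 + g) + 24*g (P(g) = (g**2 + 24*g) + sqrt(g + 17) = (g**2 + 24*g) + sqrt(17 + g) = g**2 + sqrt(17 + g) + 24*g)
P(70) + U(-65/(-4)) = (70**2 + sqrt(17 + 70) + 24*70) + (14 + 2*(-65/(-4))) = (4900 + sqrt(87) + 1680) + (14 + 2*(-65*(-1/4))) = (6580 + sqrt(87)) + (14 + 2*(65/4)) = (6580 + sqrt(87)) + (14 + 65/2) = (6580 + sqrt(87)) + 93/2 = 13253/2 + sqrt(87)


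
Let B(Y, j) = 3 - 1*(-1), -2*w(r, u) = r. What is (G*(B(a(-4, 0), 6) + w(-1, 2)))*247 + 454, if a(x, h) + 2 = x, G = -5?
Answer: -10207/2 ≈ -5103.5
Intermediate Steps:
a(x, h) = -2 + x
w(r, u) = -r/2
B(Y, j) = 4 (B(Y, j) = 3 + 1 = 4)
(G*(B(a(-4, 0), 6) + w(-1, 2)))*247 + 454 = -5*(4 - ½*(-1))*247 + 454 = -5*(4 + ½)*247 + 454 = -5*9/2*247 + 454 = -45/2*247 + 454 = -11115/2 + 454 = -10207/2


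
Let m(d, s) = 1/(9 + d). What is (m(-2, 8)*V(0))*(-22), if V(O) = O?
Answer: 0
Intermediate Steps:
(m(-2, 8)*V(0))*(-22) = (0/(9 - 2))*(-22) = (0/7)*(-22) = ((⅐)*0)*(-22) = 0*(-22) = 0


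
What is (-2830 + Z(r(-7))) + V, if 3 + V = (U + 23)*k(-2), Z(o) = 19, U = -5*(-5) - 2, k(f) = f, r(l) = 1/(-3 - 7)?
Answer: -2906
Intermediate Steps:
r(l) = -1/10 (r(l) = 1/(-10) = -1/10)
U = 23 (U = 25 - 2 = 23)
V = -95 (V = -3 + (23 + 23)*(-2) = -3 + 46*(-2) = -3 - 92 = -95)
(-2830 + Z(r(-7))) + V = (-2830 + 19) - 95 = -2811 - 95 = -2906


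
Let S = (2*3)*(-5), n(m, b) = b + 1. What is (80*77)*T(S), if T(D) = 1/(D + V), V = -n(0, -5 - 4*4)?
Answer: -616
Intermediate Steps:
n(m, b) = 1 + b
S = -30 (S = 6*(-5) = -30)
V = 20 (V = -(1 + (-5 - 4*4)) = -(1 + (-5 - 16)) = -(1 - 21) = -1*(-20) = 20)
T(D) = 1/(20 + D) (T(D) = 1/(D + 20) = 1/(20 + D))
(80*77)*T(S) = (80*77)/(20 - 30) = 6160/(-10) = 6160*(-⅒) = -616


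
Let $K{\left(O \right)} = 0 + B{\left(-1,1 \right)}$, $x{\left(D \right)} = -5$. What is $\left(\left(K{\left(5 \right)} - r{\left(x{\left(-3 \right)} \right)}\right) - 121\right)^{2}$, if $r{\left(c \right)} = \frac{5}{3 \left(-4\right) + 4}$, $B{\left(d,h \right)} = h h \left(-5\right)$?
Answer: $\frac{1006009}{64} \approx 15719.0$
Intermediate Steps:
$B{\left(d,h \right)} = - 5 h^{2}$ ($B{\left(d,h \right)} = h^{2} \left(-5\right) = - 5 h^{2}$)
$K{\left(O \right)} = -5$ ($K{\left(O \right)} = 0 - 5 \cdot 1^{2} = 0 - 5 = -5$)
$r{\left(c \right)} = - \frac{5}{8}$ ($r{\left(c \right)} = \frac{5}{-12 + 4} = \frac{5}{-8} = 5 \left(- \frac{1}{8}\right) = - \frac{5}{8}$)
$\left(\left(K{\left(5 \right)} - r{\left(x{\left(-3 \right)} \right)}\right) - 121\right)^{2} = \left(\left(-5 - - \frac{5}{8}\right) - 121\right)^{2} = \left(\left(-5 + \frac{5}{8}\right) - 121\right)^{2} = \left(- \frac{35}{8} - 121\right)^{2} = \left(- \frac{1003}{8}\right)^{2} = \frac{1006009}{64}$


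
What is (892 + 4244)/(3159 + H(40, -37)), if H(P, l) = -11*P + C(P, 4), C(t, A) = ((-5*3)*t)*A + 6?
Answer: 5136/325 ≈ 15.803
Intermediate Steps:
C(t, A) = 6 - 15*A*t (C(t, A) = (-15*t)*A + 6 = -15*A*t + 6 = 6 - 15*A*t)
H(P, l) = 6 - 71*P (H(P, l) = -11*P + (6 - 15*4*P) = -11*P + (6 - 60*P) = 6 - 71*P)
(892 + 4244)/(3159 + H(40, -37)) = (892 + 4244)/(3159 + (6 - 71*40)) = 5136/(3159 + (6 - 2840)) = 5136/(3159 - 2834) = 5136/325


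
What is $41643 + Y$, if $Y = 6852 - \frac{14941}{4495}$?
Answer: $\frac{217970084}{4495} \approx 48492.0$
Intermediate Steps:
$Y = \frac{30784799}{4495}$ ($Y = 6852 - \frac{14941}{4495} = \frac{30784799}{4495} \approx 6848.7$)
$41643 + Y = 41643 + \frac{30784799}{4495} = \frac{217970084}{4495}$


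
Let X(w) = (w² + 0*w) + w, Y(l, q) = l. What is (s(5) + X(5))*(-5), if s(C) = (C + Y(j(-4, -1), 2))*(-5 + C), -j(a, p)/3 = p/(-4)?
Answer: -150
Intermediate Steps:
j(a, p) = 3*p/4 (j(a, p) = -3*p/(-4) = -3*p*(-1)/4 = -(-3)*p/4 = 3*p/4)
X(w) = w + w² (X(w) = (w² + 0) + w = w² + w = w + w²)
s(C) = (-5 + C)*(-¾ + C) (s(C) = (C + (¾)*(-1))*(-5 + C) = (C - ¾)*(-5 + C) = (-¾ + C)*(-5 + C) = (-5 + C)*(-¾ + C))
(s(5) + X(5))*(-5) = ((15/4 + 5² - 23/4*5) + 5*(1 + 5))*(-5) = ((15/4 + 25 - 115/4) + 5*6)*(-5) = (0 + 30)*(-5) = 30*(-5) = -150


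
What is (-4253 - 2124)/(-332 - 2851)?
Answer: 6377/3183 ≈ 2.0035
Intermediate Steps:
(-4253 - 2124)/(-332 - 2851) = -6377/(-3183) = -6377*(-1/3183) = 6377/3183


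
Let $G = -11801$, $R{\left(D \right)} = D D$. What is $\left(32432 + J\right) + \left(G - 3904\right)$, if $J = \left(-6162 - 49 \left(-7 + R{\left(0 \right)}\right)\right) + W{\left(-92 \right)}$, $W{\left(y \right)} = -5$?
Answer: $10903$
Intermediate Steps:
$R{\left(D \right)} = D^{2}$
$J = -5824$ ($J = \left(-6162 - 49 \left(-7 + 0^{2}\right)\right) - 5 = \left(-6162 - 49 \left(-7 + 0\right)\right) - 5 = \left(-6162 - -343\right) - 5 = \left(-6162 + 343\right) - 5 = -5819 - 5 = -5824$)
$\left(32432 + J\right) + \left(G - 3904\right) = \left(32432 - 5824\right) - 15705 = 26608 - 15705 = 10903$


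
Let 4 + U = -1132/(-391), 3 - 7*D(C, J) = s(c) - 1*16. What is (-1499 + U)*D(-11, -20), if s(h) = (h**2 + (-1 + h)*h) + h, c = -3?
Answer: -586541/2737 ≈ -214.30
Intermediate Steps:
s(h) = h + h**2 + h*(-1 + h) (s(h) = (h**2 + h*(-1 + h)) + h = h + h**2 + h*(-1 + h))
D(C, J) = 1/7 (D(C, J) = 3/7 - (2*(-3)**2 - 1*16)/7 = 3/7 - (2*9 - 16)/7 = 3/7 - (18 - 16)/7 = 3/7 - 1/7*2 = 3/7 - 2/7 = 1/7)
U = -432/391 (U = -4 - 1132/(-391) = -4 - 1132*(-1/391) = -4 + 1132/391 = -432/391 ≈ -1.1049)
(-1499 + U)*D(-11, -20) = (-1499 - 432/391)*(1/7) = -586541/391*1/7 = -586541/2737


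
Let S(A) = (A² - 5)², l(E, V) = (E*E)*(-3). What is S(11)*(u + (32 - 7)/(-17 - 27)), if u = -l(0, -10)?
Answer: -84100/11 ≈ -7645.5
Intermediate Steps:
l(E, V) = -3*E² (l(E, V) = E²*(-3) = -3*E²)
S(A) = (-5 + A²)²
u = 0 (u = -(-3)*0² = -(-3)*0 = -1*0 = 0)
S(11)*(u + (32 - 7)/(-17 - 27)) = (-5 + 11²)²*(0 + (32 - 7)/(-17 - 27)) = (-5 + 121)²*(0 + 25/(-44)) = 116²*(0 + 25*(-1/44)) = 13456*(0 - 25/44) = 13456*(-25/44) = -84100/11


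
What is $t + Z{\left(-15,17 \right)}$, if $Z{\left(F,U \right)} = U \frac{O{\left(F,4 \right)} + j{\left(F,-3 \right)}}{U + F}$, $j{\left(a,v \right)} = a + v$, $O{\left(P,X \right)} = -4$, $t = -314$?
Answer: $-501$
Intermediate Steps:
$Z{\left(F,U \right)} = \frac{U \left(-7 + F\right)}{F + U}$ ($Z{\left(F,U \right)} = U \frac{-4 + \left(F - 3\right)}{U + F} = U \frac{-4 + \left(-3 + F\right)}{F + U} = U \frac{-7 + F}{F + U} = \frac{U \left(-7 + F\right)}{F + U}$)
$t + Z{\left(-15,17 \right)} = -314 + \frac{17 \left(-7 - 15\right)}{-15 + 17} = -314 + 17 \cdot \frac{1}{2} \left(-22\right) = -314 - 187 = -501$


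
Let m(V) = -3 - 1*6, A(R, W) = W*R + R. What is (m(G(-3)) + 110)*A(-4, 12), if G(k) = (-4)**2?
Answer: -5252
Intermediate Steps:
A(R, W) = R + R*W (A(R, W) = R*W + R = R + R*W)
G(k) = 16
m(V) = -9 (m(V) = -3 - 6 = -9)
(m(G(-3)) + 110)*A(-4, 12) = (-9 + 110)*(-4*(1 + 12)) = 101*(-4*13) = 101*(-52) = -5252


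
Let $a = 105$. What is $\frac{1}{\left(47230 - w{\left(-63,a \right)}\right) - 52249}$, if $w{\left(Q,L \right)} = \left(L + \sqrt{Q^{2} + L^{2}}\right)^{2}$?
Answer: $- \frac{739}{7193382} + \frac{5 \sqrt{34}}{342542} \approx -1.762 \cdot 10^{-5}$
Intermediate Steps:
$w{\left(Q,L \right)} = \left(L + \sqrt{L^{2} + Q^{2}}\right)^{2}$
$\frac{1}{\left(47230 - w{\left(-63,a \right)}\right) - 52249} = \frac{1}{\left(47230 - \left(105 + \sqrt{105^{2} + \left(-63\right)^{2}}\right)^{2}\right) - 52249} = \frac{1}{\left(47230 - \left(105 + \sqrt{11025 + 3969}\right)^{2}\right) - 52249} = \frac{1}{\left(47230 - \left(105 + \sqrt{14994}\right)^{2}\right) - 52249} = \frac{1}{\left(47230 - \left(105 + 21 \sqrt{34}\right)^{2}\right) - 52249} = \frac{1}{-5019 - \left(105 + 21 \sqrt{34}\right)^{2}}$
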